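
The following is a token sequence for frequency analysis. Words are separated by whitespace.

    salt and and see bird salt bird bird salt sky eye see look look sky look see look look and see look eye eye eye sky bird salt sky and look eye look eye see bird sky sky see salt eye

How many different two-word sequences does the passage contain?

28

41 tokens → 40 bigram windows in total.
Repeated bigrams (each contributes count−1 duplicates):
  bird salt: 3
  look eye: 3
  see look: 3
  and see: 2
  eye eye: 2
  eye see: 2
  look look: 2
  salt sky: 2
  … (1 more repeated)
12 duplicate windows → 40 − 12 = 28 distinct.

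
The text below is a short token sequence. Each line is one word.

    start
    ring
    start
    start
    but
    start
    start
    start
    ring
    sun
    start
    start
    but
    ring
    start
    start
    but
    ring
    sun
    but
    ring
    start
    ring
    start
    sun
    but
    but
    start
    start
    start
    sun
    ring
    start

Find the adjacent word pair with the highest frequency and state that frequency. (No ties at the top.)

Bigram frequencies (highest first):
  start start: 7
  ring start: 5
  start ring: 3
  start but: 3
  but ring: 3
  but start: 2
  … (6 more, each ≤ 2)

"start start", 7 times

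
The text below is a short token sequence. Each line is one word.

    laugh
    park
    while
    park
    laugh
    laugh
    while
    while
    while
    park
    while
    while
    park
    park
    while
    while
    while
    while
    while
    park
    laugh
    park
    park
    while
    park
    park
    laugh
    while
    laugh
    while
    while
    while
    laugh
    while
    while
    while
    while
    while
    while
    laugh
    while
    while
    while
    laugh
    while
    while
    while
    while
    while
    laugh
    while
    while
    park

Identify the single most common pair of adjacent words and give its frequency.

Bigram frequencies (highest first):
  while while: 21
  laugh while: 7
  while park: 6
  while laugh: 5
  park while: 4
  park laugh: 3
  … (3 more, each ≤ 3)

"while while", 21 times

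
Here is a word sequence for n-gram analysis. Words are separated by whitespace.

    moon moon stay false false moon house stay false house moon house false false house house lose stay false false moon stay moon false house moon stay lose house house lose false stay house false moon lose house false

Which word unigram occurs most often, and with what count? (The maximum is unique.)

"false", 11 times

Unigram frequencies (highest first):
  false: 11
  house: 10
  moon: 8
  stay: 6
  lose: 4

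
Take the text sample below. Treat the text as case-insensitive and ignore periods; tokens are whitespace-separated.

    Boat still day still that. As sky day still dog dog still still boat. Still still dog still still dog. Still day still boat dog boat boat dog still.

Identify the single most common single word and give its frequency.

Unigram frequencies (highest first):
  still: 12
  dog: 6
  boat: 5
  day: 3
  that: 1
  as: 1
  … (1 more, each ≤ 1)

"still", 12 times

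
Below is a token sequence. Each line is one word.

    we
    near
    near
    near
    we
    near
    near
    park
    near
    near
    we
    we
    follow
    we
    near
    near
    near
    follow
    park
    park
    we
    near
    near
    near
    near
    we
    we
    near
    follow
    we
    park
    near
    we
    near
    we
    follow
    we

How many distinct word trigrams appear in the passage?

37 tokens → 35 trigram windows in total.
Repeated trigrams (each contributes count−1 duplicates):
  near near near: 4
  we near near: 4
  near near we: 3
  near we near: 2
  near we we: 2
  we follow we: 2
11 duplicate windows → 35 − 11 = 24 distinct.

24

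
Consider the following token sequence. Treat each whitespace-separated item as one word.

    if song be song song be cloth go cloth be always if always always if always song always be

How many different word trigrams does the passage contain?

19 tokens → 17 trigram windows in total.
Repeated trigrams (each contributes count−1 duplicates):
  always if always: 2
1 duplicate windows → 17 − 1 = 16 distinct.

16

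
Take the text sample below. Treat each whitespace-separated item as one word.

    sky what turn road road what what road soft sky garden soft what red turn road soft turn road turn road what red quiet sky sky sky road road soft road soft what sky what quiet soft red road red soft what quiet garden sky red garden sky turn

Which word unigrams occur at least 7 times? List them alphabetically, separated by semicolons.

road; sky; soft; what

Unigram counts meeting the condition (at least 7 times):
  road: 10
  sky: 8
  soft: 7
  what: 8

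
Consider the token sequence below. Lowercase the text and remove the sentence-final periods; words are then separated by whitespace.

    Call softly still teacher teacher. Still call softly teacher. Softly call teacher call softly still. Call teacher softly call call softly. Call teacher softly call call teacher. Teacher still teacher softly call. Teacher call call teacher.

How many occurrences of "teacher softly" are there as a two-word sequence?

Scanning the 35 overlapping bigram windows for "teacher softly":
  position 9–10: teacher softly
  position 17–18: teacher softly
  position 23–24: teacher softly
  position 30–31: teacher softly

4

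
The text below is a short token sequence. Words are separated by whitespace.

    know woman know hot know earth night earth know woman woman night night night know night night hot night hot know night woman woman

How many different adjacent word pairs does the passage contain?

24 tokens → 23 bigram windows in total.
Repeated bigrams (each contributes count−1 duplicates):
  night night: 3
  hot know: 2
  know night: 2
  know woman: 2
  night hot: 2
  woman woman: 2
7 duplicate windows → 23 − 7 = 16 distinct.

16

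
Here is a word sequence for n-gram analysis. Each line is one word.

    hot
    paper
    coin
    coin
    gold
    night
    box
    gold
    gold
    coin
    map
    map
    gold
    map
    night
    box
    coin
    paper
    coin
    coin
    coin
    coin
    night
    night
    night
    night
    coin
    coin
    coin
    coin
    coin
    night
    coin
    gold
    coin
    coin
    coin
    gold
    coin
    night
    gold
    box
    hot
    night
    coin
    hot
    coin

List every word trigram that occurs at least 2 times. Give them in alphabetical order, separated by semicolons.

coin coin coin; coin coin gold; coin coin night; coin gold coin; night night night; paper coin coin

Trigram counts meeting the condition (at least 2 times):
  coin coin coin: 6
  coin coin gold: 2
  coin coin night: 2
  coin gold coin: 2
  night night night: 2
  paper coin coin: 2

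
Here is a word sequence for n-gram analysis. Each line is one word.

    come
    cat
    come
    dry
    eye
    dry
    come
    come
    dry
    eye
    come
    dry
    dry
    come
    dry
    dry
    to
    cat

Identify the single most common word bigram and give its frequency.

Bigram frequencies (highest first):
  come dry: 4
  dry eye: 2
  dry come: 2
  dry dry: 2
  come cat: 1
  cat come: 1
  … (5 more, each ≤ 1)

"come dry", 4 times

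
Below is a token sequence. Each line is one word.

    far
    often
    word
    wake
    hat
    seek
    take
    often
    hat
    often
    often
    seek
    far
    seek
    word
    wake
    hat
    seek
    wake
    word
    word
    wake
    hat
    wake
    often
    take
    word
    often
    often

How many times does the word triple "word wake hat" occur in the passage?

3

Scanning the 27 overlapping trigram windows for "word wake hat":
  position 3–5: word wake hat
  position 15–17: word wake hat
  position 21–23: word wake hat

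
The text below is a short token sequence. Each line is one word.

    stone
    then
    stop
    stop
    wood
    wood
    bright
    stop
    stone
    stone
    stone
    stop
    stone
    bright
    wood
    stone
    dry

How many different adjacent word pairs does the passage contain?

14

17 tokens → 16 bigram windows in total.
Repeated bigrams (each contributes count−1 duplicates):
  stone stone: 2
  stop stone: 2
2 duplicate windows → 16 − 2 = 14 distinct.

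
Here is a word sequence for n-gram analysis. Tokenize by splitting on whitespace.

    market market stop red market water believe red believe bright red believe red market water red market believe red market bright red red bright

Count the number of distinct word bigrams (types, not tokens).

15

24 tokens → 23 bigram windows in total.
Repeated bigrams (each contributes count−1 duplicates):
  red market: 4
  believe red: 3
  bright red: 2
  market water: 2
  red believe: 2
8 duplicate windows → 23 − 8 = 15 distinct.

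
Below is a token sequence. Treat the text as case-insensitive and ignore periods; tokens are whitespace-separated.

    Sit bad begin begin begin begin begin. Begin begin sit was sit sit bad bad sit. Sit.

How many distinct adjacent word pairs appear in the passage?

17 tokens → 16 bigram windows in total.
Repeated bigrams (each contributes count−1 duplicates):
  begin begin: 6
  sit bad: 2
  sit sit: 2
7 duplicate windows → 16 − 7 = 9 distinct.

9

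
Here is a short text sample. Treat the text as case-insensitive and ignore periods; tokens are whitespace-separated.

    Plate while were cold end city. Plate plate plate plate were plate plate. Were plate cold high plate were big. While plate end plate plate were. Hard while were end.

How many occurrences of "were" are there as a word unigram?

Scanning the 30 tokens for "were":
  position 3: were
  position 11: were
  position 14: were
  position 19: were
  position 26: were
  position 29: were

6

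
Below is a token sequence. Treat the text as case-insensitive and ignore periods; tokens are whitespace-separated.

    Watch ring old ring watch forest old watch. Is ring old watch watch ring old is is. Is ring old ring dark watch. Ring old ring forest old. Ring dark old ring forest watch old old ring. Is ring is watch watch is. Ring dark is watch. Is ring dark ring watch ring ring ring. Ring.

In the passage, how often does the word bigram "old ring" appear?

Scanning the 55 overlapping bigram windows for "old ring":
  position 3–4: old ring
  position 20–21: old ring
  position 25–26: old ring
  position 28–29: old ring
  position 31–32: old ring
  position 36–37: old ring

6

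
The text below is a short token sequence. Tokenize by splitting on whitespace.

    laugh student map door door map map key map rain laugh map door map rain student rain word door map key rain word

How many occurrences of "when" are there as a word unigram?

0

Scanning the 23 tokens for "when":
  (none found)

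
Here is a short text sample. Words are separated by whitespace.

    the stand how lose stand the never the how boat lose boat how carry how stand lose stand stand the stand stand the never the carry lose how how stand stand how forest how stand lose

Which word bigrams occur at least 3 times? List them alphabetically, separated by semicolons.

Bigram counts meeting the condition (at least 3 times):
  how stand: 3
  stand stand: 3
  stand the: 3

how stand; stand stand; stand the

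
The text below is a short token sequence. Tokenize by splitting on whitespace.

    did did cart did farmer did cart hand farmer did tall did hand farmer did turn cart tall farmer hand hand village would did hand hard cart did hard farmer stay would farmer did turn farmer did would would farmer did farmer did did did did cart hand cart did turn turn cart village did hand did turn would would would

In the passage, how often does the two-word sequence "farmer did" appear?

7

Scanning the 60 overlapping bigram windows for "farmer did":
  position 5–6: farmer did
  position 9–10: farmer did
  position 14–15: farmer did
  position 33–34: farmer did
  position 36–37: farmer did
  position 40–41: farmer did
  position 42–43: farmer did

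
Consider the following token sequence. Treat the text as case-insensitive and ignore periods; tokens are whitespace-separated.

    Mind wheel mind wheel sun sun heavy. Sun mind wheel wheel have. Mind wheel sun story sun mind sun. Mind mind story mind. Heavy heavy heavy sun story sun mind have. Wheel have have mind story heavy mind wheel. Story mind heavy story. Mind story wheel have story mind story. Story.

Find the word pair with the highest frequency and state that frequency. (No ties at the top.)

Bigram frequencies (highest first):
  mind wheel: 5
  sun mind: 4
  mind story: 4
  story mind: 4
  wheel have: 3
  wheel sun: 2
  … (22 more, each ≤ 2)

"mind wheel", 5 times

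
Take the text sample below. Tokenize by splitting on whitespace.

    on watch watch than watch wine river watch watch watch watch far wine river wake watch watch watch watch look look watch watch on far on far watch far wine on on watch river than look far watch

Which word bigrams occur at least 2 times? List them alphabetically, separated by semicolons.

far watch; far wine; on far; on watch; watch far; watch watch; wine river

Bigram counts meeting the condition (at least 2 times):
  far watch: 2
  far wine: 2
  on far: 2
  on watch: 2
  watch far: 2
  watch watch: 8
  wine river: 2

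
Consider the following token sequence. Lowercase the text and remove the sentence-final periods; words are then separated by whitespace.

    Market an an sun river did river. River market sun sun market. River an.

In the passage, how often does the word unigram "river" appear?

Scanning the 14 tokens for "river":
  position 5: river
  position 7: river
  position 8: river
  position 13: river

4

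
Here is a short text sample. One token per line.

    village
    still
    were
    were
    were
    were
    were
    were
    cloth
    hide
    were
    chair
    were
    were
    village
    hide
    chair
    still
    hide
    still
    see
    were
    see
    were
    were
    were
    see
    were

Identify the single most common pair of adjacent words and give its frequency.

"were were", 8 times

Bigram frequencies (highest first):
  were were: 8
  see were: 3
  were see: 2
  village still: 1
  still were: 1
  were cloth: 1
  … (11 more, each ≤ 1)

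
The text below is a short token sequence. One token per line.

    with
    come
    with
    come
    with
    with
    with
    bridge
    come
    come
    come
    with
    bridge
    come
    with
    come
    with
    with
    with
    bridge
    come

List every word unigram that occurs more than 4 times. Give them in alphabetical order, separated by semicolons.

come; with

Unigram counts meeting the condition (more than 4 times):
  come: 8
  with: 10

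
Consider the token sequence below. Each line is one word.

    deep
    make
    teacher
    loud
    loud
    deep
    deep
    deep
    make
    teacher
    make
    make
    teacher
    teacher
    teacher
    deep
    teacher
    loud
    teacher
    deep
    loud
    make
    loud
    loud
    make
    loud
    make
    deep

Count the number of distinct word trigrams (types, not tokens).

24

28 tokens → 26 trigram windows in total.
Repeated trigrams (each contributes count−1 duplicates):
  deep make teacher: 2
  loud make loud: 2
2 duplicate windows → 26 − 2 = 24 distinct.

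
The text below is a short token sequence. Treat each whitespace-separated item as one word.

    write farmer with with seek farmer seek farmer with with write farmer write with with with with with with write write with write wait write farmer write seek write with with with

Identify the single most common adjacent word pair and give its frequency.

Bigram frequencies (highest first):
  with with: 9
  write farmer: 3
  with write: 3
  write with: 3
  farmer with: 2
  seek farmer: 2
  … (8 more, each ≤ 2)

"with with", 9 times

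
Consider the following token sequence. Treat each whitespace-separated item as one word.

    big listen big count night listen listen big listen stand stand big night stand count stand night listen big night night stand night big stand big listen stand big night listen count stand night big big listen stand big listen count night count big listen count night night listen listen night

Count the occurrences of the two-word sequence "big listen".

Scanning the 50 overlapping bigram windows for "big listen":
  position 1–2: big listen
  position 8–9: big listen
  position 26–27: big listen
  position 36–37: big listen
  position 39–40: big listen
  position 44–45: big listen

6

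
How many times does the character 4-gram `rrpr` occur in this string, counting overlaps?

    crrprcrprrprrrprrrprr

4

Sliding a length-4 window over the 21 characters (18 positions):
  position 2–5: rrpr
  position 9–12: rrpr
  position 13–16: rrpr
  position 17–20: rrpr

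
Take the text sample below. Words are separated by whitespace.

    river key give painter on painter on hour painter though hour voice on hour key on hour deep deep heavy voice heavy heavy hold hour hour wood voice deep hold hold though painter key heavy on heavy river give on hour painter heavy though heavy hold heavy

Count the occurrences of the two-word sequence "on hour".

Scanning the 46 overlapping bigram windows for "on hour":
  position 7–8: on hour
  position 13–14: on hour
  position 16–17: on hour
  position 40–41: on hour

4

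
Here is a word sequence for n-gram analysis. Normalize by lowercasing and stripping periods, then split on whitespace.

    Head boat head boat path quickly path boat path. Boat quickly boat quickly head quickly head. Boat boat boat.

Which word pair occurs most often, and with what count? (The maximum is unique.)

Bigram frequencies (highest first):
  head boat: 3
  boat path: 2
  path boat: 2
  boat quickly: 2
  quickly head: 2
  boat boat: 2
  … (5 more, each ≤ 1)

"head boat", 3 times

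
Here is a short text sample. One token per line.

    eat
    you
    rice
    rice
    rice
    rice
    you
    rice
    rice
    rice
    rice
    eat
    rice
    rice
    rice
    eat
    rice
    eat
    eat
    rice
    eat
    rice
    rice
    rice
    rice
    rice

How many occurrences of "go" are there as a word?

Scanning the 26 tokens for "go":
  (none found)

0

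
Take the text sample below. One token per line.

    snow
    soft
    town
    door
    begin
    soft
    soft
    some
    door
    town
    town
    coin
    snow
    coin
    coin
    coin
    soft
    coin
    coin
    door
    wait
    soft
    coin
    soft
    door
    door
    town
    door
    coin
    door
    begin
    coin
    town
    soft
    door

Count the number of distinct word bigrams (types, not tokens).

25

35 tokens → 34 bigram windows in total.
Repeated bigrams (each contributes count−1 duplicates):
  coin coin: 3
  coin door: 2
  coin soft: 2
  door begin: 2
  door town: 2
  soft coin: 2
  soft door: 2
  town door: 2
9 duplicate windows → 34 − 9 = 25 distinct.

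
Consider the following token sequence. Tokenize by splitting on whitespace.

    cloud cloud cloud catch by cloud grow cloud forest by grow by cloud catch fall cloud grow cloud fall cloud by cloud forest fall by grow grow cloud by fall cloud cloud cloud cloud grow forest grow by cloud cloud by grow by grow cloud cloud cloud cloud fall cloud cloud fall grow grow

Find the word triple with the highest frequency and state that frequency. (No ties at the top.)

Trigram frequencies (highest first):
  cloud cloud cloud: 5
  cloud grow cloud: 2
  by grow by: 2
  grow by cloud: 2
  cloud fall cloud: 2
  fall cloud cloud: 2
  … (36 more, each ≤ 2)

"cloud cloud cloud", 5 times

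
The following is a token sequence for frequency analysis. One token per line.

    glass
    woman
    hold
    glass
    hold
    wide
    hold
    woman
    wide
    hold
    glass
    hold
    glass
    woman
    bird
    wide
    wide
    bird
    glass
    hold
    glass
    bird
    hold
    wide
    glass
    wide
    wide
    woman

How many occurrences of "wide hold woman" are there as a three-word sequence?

Scanning the 26 overlapping trigram windows for "wide hold woman":
  position 6–8: wide hold woman

1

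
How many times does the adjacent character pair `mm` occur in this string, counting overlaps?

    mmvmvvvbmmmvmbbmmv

Sliding a length-2 window over the 18 characters (17 positions):
  position 1–2: mm
  position 9–10: mm
  position 10–11: mm
  position 16–17: mm

4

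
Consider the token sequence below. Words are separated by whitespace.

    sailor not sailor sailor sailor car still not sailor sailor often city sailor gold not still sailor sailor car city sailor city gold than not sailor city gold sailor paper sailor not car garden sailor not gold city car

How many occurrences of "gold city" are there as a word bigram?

Scanning the 38 overlapping bigram windows for "gold city":
  position 37–38: gold city

1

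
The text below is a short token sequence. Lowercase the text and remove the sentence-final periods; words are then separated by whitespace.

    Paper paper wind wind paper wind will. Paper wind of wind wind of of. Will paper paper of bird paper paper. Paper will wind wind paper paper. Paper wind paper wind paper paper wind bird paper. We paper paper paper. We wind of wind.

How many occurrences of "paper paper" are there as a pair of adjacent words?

Scanning the 43 overlapping bigram windows for "paper paper":
  position 1–2: paper paper
  position 16–17: paper paper
  position 20–21: paper paper
  position 21–22: paper paper
  position 26–27: paper paper
  position 27–28: paper paper
  position 32–33: paper paper
  position 38–39: paper paper
  position 39–40: paper paper

9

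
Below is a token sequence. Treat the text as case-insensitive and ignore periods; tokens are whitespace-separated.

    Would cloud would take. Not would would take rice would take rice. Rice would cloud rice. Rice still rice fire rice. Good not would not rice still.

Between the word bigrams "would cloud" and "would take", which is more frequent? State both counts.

"would cloud": 2 occurrences
"would take": 3 occurrences

"would take" (3 vs 2)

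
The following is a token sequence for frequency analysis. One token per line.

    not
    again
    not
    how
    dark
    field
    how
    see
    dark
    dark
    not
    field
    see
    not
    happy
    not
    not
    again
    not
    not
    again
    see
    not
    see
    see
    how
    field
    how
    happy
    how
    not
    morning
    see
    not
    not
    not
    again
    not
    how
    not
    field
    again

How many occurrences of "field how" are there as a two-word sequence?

2

Scanning the 41 overlapping bigram windows for "field how":
  position 6–7: field how
  position 27–28: field how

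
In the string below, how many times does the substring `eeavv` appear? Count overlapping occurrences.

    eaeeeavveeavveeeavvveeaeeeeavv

Sliding a length-5 window over the 30 characters (26 positions):
  position 4–8: eeavv
  position 9–13: eeavv
  position 15–19: eeavv
  position 26–30: eeavv

4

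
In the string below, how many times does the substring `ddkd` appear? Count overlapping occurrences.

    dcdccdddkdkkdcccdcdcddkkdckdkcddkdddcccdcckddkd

3

Sliding a length-4 window over the 47 characters (44 positions):
  position 7–10: ddkd
  position 31–34: ddkd
  position 44–47: ddkd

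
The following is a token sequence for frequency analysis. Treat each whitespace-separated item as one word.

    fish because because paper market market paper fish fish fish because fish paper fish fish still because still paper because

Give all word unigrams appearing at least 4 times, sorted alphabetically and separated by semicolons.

because; fish; paper

Unigram counts meeting the condition (at least 4 times):
  because: 5
  fish: 7
  paper: 4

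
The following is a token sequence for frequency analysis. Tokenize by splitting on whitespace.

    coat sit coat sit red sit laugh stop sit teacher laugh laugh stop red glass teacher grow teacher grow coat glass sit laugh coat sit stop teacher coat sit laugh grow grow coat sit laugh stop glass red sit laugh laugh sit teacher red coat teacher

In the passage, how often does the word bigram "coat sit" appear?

Scanning the 45 overlapping bigram windows for "coat sit":
  position 1–2: coat sit
  position 3–4: coat sit
  position 24–25: coat sit
  position 28–29: coat sit
  position 33–34: coat sit

5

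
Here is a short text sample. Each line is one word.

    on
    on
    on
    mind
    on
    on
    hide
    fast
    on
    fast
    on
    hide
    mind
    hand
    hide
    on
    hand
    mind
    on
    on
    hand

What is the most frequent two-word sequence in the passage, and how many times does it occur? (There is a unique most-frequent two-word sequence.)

Bigram frequencies (highest first):
  on on: 4
  mind on: 2
  on hide: 2
  fast on: 2
  on hand: 2
  on mind: 1
  … (7 more, each ≤ 1)

"on on", 4 times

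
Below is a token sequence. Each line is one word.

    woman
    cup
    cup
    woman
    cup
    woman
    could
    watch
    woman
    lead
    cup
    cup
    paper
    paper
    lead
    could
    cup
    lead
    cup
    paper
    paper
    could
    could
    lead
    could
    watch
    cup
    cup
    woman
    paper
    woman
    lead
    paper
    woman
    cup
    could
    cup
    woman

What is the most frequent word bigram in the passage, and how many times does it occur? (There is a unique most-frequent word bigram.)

Bigram frequencies (highest first):
  cup woman: 4
  woman cup: 3
  cup cup: 3
  could watch: 2
  woman lead: 2
  lead cup: 2
  … (16 more, each ≤ 2)

"cup woman", 4 times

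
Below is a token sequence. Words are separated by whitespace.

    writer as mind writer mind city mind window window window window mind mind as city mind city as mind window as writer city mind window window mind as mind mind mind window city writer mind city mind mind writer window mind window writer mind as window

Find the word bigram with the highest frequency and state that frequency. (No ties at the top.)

Bigram frequencies (highest first):
  mind window: 5
  city mind: 4
  window window: 4
  mind mind: 4
  as mind: 3
  writer mind: 3
  … (15 more, each ≤ 3)

"mind window", 5 times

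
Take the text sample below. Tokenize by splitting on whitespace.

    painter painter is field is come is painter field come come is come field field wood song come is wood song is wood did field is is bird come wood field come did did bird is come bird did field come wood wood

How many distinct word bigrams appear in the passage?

43 tokens → 42 bigram windows in total.
Repeated bigrams (each contributes count−1 duplicates):
  come is: 3
  field come: 3
  is come: 3
  come wood: 2
  did field: 2
  field is: 2
  is wood: 2
  wood song: 2
11 duplicate windows → 42 − 11 = 31 distinct.

31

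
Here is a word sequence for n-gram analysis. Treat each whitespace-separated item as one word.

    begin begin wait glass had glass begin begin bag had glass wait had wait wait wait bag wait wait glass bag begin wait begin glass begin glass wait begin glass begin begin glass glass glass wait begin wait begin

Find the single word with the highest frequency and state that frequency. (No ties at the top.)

"begin", 12 times

Unigram frequencies (highest first):
  begin: 12
  wait: 11
  glass: 10
  had: 3
  bag: 3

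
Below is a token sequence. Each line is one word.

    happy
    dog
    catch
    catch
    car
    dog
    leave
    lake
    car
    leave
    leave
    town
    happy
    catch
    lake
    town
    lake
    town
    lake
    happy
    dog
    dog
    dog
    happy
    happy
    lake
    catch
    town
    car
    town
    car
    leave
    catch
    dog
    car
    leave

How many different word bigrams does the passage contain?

28

36 tokens → 35 bigram windows in total.
Repeated bigrams (each contributes count−1 duplicates):
  car leave: 3
  dog dog: 2
  happy dog: 2
  lake town: 2
  town car: 2
  town lake: 2
7 duplicate windows → 35 − 7 = 28 distinct.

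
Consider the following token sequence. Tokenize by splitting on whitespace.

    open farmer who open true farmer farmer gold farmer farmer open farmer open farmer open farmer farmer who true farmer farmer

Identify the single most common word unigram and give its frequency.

Unigram frequencies (highest first):
  farmer: 11
  open: 5
  who: 2
  true: 2
  gold: 1

"farmer", 11 times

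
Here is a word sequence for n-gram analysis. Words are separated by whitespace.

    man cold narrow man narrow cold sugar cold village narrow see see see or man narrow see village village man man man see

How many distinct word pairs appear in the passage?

23 tokens → 22 bigram windows in total.
Repeated bigrams (each contributes count−1 duplicates):
  man man: 2
  man narrow: 2
  narrow see: 2
  see see: 2
4 duplicate windows → 22 − 4 = 18 distinct.

18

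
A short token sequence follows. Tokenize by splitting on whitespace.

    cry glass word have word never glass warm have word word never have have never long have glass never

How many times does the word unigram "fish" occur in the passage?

Scanning the 19 tokens for "fish":
  (none found)

0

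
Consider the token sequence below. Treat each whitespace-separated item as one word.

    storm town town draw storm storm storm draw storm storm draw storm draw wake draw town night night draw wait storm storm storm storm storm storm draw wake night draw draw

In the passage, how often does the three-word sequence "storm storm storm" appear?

5

Scanning the 29 overlapping trigram windows for "storm storm storm":
  position 5–7: storm storm storm
  position 21–23: storm storm storm
  position 22–24: storm storm storm
  position 23–25: storm storm storm
  position 24–26: storm storm storm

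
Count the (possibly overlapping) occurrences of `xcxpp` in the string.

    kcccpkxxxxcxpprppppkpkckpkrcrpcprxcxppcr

Sliding a length-5 window over the 40 characters (36 positions):
  position 10–14: xcxpp
  position 34–38: xcxpp

2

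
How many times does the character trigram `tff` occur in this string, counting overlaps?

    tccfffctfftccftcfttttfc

1

Sliding a length-3 window over the 23 characters (21 positions):
  position 8–10: tff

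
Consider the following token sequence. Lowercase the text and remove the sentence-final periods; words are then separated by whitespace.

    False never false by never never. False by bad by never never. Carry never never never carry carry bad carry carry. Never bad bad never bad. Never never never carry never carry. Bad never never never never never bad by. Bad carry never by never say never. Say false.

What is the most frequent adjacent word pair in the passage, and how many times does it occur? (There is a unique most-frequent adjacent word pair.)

"never never", 10 times

Bigram frequencies (highest first):
  never never: 10
  never carry: 4
  carry never: 4
  by never: 3
  never bad: 3
  bad never: 3
  … (13 more, each ≤ 2)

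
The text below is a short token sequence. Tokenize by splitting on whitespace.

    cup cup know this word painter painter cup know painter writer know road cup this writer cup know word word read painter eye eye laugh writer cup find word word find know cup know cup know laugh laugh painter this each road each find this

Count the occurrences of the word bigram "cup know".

5

Scanning the 44 overlapping bigram windows for "cup know":
  position 2–3: cup know
  position 8–9: cup know
  position 17–18: cup know
  position 33–34: cup know
  position 35–36: cup know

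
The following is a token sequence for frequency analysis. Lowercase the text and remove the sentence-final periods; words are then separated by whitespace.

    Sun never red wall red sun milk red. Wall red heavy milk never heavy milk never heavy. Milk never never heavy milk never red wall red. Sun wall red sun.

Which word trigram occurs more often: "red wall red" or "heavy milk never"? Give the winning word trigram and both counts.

"heavy milk never" (4 vs 3)

"red wall red": 3 occurrences
"heavy milk never": 4 occurrences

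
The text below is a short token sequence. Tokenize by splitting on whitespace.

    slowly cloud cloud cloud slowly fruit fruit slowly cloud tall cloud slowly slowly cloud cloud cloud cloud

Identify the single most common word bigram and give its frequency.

Bigram frequencies (highest first):
  cloud cloud: 5
  slowly cloud: 3
  cloud slowly: 2
  slowly fruit: 1
  fruit fruit: 1
  fruit slowly: 1
  … (3 more, each ≤ 1)

"cloud cloud", 5 times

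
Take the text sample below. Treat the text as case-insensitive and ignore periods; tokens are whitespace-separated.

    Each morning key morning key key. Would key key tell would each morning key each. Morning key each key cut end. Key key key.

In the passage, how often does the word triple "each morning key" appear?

Scanning the 22 overlapping trigram windows for "each morning key":
  position 1–3: each morning key
  position 12–14: each morning key
  position 15–17: each morning key

3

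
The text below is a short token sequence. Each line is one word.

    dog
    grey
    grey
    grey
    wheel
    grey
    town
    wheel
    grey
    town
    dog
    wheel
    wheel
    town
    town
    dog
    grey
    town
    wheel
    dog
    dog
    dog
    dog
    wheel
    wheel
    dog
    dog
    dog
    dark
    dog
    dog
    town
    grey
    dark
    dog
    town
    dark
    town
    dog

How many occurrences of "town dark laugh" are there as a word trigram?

0

Scanning the 37 overlapping trigram windows for "town dark laugh":
  (none found)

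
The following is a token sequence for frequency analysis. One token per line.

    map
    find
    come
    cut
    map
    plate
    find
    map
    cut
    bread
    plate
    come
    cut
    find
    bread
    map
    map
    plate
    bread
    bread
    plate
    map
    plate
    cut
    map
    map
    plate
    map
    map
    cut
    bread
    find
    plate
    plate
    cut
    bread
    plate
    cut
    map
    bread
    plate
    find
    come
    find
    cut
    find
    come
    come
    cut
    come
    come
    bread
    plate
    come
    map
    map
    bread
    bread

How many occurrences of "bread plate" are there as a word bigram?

Scanning the 57 overlapping bigram windows for "bread plate":
  position 10–11: bread plate
  position 20–21: bread plate
  position 36–37: bread plate
  position 40–41: bread plate
  position 52–53: bread plate

5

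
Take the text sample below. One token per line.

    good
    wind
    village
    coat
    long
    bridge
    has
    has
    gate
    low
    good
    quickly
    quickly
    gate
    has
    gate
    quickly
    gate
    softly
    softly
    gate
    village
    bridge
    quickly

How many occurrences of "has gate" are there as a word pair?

Scanning the 23 overlapping bigram windows for "has gate":
  position 8–9: has gate
  position 15–16: has gate

2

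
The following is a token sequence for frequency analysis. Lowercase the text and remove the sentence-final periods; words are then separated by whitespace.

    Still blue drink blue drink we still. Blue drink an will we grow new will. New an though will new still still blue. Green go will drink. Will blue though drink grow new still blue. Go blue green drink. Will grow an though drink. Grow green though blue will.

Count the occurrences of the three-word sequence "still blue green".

Scanning the 47 overlapping trigram windows for "still blue green":
  position 22–24: still blue green

1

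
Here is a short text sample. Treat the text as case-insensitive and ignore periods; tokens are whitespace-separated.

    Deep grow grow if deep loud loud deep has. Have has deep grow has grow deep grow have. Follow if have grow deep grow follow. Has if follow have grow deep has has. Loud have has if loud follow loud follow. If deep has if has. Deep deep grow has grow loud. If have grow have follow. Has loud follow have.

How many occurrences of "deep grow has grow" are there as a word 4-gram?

Scanning the 58 overlapping 4-gram windows for "deep grow has grow":
  position 12–15: deep grow has grow
  position 48–51: deep grow has grow

2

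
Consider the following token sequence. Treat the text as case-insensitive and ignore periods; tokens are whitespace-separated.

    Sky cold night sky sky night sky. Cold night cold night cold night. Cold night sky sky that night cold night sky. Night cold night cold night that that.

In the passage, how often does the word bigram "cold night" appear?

Scanning the 28 overlapping bigram windows for "cold night":
  position 2–3: cold night
  position 8–9: cold night
  position 10–11: cold night
  position 12–13: cold night
  position 14–15: cold night
  position 20–21: cold night
  position 24–25: cold night
  position 26–27: cold night

8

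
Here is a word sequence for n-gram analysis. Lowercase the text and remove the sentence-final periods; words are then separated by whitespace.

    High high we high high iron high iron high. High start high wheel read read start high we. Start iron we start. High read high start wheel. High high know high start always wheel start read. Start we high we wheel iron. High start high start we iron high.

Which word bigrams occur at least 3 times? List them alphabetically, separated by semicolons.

high high; high start; high we; iron high; start high

Bigram counts meeting the condition (at least 3 times):
  high high: 4
  high start: 5
  high we: 3
  iron high: 4
  start high: 4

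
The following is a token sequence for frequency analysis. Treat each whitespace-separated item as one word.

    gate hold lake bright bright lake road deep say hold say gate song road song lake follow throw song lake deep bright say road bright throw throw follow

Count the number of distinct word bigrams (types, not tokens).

28 tokens → 27 bigram windows in total.
Repeated bigrams (each contributes count−1 duplicates):
  song lake: 2
1 duplicate windows → 27 − 1 = 26 distinct.

26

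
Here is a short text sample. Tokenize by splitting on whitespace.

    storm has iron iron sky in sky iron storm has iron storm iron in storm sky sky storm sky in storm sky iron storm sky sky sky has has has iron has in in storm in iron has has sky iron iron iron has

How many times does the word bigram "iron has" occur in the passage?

Scanning the 43 overlapping bigram windows for "iron has":
  position 31–32: iron has
  position 37–38: iron has
  position 43–44: iron has

3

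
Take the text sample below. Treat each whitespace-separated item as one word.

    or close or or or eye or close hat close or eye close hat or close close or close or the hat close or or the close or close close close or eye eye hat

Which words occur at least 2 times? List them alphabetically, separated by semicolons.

close; eye; hat; or; the

Unigram counts meeting the condition (at least 2 times):
  close: 12
  eye: 4
  hat: 4
  or: 13
  the: 2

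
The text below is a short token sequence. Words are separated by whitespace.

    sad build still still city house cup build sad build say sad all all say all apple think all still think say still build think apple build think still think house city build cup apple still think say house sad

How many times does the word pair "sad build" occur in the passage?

2

Scanning the 39 overlapping bigram windows for "sad build":
  position 1–2: sad build
  position 9–10: sad build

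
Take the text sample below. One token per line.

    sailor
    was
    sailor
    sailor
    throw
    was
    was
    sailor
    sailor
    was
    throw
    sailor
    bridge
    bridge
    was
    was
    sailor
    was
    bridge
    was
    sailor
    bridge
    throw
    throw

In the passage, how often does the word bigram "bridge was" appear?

Scanning the 23 overlapping bigram windows for "bridge was":
  position 14–15: bridge was
  position 19–20: bridge was

2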